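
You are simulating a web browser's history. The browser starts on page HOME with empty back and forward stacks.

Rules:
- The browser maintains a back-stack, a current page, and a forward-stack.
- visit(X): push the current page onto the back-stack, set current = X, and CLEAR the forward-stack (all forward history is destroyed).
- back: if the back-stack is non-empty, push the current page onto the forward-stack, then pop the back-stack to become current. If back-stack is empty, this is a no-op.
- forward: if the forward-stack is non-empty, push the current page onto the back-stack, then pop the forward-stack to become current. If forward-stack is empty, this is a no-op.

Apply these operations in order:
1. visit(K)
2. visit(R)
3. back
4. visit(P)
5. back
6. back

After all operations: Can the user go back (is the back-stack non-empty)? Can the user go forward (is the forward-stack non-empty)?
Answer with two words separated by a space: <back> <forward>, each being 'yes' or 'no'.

Answer: no yes

Derivation:
After 1 (visit(K)): cur=K back=1 fwd=0
After 2 (visit(R)): cur=R back=2 fwd=0
After 3 (back): cur=K back=1 fwd=1
After 4 (visit(P)): cur=P back=2 fwd=0
After 5 (back): cur=K back=1 fwd=1
After 6 (back): cur=HOME back=0 fwd=2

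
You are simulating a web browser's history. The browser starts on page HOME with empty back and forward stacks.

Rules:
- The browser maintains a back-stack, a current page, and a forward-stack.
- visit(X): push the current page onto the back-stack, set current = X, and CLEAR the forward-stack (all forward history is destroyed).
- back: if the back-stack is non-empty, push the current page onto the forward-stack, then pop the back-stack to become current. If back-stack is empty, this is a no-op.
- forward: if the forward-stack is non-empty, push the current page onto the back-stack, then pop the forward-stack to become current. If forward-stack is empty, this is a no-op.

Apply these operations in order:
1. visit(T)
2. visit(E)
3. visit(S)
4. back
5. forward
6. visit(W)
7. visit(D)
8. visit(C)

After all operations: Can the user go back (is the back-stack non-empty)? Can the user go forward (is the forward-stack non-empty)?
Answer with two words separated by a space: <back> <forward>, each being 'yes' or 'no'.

After 1 (visit(T)): cur=T back=1 fwd=0
After 2 (visit(E)): cur=E back=2 fwd=0
After 3 (visit(S)): cur=S back=3 fwd=0
After 4 (back): cur=E back=2 fwd=1
After 5 (forward): cur=S back=3 fwd=0
After 6 (visit(W)): cur=W back=4 fwd=0
After 7 (visit(D)): cur=D back=5 fwd=0
After 8 (visit(C)): cur=C back=6 fwd=0

Answer: yes no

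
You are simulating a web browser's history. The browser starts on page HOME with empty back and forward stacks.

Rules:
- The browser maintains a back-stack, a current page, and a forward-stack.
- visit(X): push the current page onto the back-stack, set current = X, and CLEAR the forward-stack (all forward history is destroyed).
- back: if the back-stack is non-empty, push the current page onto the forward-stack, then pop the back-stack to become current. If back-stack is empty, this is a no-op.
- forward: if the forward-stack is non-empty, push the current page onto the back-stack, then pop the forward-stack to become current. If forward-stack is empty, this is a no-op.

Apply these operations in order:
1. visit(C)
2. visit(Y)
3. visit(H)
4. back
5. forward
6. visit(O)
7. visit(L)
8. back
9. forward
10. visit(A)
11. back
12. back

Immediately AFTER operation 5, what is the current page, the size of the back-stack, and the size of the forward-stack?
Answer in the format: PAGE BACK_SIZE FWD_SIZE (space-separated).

After 1 (visit(C)): cur=C back=1 fwd=0
After 2 (visit(Y)): cur=Y back=2 fwd=0
After 3 (visit(H)): cur=H back=3 fwd=0
After 4 (back): cur=Y back=2 fwd=1
After 5 (forward): cur=H back=3 fwd=0

H 3 0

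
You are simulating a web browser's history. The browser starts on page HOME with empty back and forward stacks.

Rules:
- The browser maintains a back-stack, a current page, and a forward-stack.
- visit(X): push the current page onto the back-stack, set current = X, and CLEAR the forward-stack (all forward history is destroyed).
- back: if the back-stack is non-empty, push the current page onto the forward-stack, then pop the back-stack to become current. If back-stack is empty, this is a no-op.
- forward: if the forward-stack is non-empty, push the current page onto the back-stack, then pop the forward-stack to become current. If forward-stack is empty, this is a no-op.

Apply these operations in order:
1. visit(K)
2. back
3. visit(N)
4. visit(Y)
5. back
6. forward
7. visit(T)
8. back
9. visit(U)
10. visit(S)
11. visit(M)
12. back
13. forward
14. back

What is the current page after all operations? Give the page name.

After 1 (visit(K)): cur=K back=1 fwd=0
After 2 (back): cur=HOME back=0 fwd=1
After 3 (visit(N)): cur=N back=1 fwd=0
After 4 (visit(Y)): cur=Y back=2 fwd=0
After 5 (back): cur=N back=1 fwd=1
After 6 (forward): cur=Y back=2 fwd=0
After 7 (visit(T)): cur=T back=3 fwd=0
After 8 (back): cur=Y back=2 fwd=1
After 9 (visit(U)): cur=U back=3 fwd=0
After 10 (visit(S)): cur=S back=4 fwd=0
After 11 (visit(M)): cur=M back=5 fwd=0
After 12 (back): cur=S back=4 fwd=1
After 13 (forward): cur=M back=5 fwd=0
After 14 (back): cur=S back=4 fwd=1

Answer: S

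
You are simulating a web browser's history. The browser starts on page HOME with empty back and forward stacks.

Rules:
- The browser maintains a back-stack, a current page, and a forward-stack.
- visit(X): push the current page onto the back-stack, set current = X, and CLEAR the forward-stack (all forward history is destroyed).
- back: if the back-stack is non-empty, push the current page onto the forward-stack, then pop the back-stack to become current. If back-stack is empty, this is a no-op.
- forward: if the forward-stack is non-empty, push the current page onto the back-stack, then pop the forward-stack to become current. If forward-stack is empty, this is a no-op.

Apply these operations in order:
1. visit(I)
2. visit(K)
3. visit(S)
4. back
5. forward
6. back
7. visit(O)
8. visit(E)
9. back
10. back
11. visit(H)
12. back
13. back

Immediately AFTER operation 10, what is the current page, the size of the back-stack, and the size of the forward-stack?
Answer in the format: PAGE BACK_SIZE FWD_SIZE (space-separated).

After 1 (visit(I)): cur=I back=1 fwd=0
After 2 (visit(K)): cur=K back=2 fwd=0
After 3 (visit(S)): cur=S back=3 fwd=0
After 4 (back): cur=K back=2 fwd=1
After 5 (forward): cur=S back=3 fwd=0
After 6 (back): cur=K back=2 fwd=1
After 7 (visit(O)): cur=O back=3 fwd=0
After 8 (visit(E)): cur=E back=4 fwd=0
After 9 (back): cur=O back=3 fwd=1
After 10 (back): cur=K back=2 fwd=2

K 2 2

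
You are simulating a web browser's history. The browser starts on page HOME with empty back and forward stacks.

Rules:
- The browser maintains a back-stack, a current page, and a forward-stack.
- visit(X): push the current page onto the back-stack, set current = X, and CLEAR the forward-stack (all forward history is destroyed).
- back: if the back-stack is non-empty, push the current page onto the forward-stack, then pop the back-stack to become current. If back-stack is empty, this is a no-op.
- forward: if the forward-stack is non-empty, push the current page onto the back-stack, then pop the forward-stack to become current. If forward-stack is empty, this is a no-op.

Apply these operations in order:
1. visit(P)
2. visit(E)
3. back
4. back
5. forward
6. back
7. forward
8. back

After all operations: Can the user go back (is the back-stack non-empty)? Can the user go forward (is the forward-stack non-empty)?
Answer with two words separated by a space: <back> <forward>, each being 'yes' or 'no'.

After 1 (visit(P)): cur=P back=1 fwd=0
After 2 (visit(E)): cur=E back=2 fwd=0
After 3 (back): cur=P back=1 fwd=1
After 4 (back): cur=HOME back=0 fwd=2
After 5 (forward): cur=P back=1 fwd=1
After 6 (back): cur=HOME back=0 fwd=2
After 7 (forward): cur=P back=1 fwd=1
After 8 (back): cur=HOME back=0 fwd=2

Answer: no yes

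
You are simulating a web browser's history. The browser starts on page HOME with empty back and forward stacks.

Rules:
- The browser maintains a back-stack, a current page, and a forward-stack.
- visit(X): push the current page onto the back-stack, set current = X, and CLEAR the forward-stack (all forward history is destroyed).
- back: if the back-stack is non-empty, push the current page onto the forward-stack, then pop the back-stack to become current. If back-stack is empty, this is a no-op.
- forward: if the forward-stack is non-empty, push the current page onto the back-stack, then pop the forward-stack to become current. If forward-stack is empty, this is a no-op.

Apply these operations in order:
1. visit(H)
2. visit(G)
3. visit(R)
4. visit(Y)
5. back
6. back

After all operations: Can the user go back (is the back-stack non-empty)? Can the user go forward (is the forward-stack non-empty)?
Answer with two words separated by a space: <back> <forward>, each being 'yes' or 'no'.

After 1 (visit(H)): cur=H back=1 fwd=0
After 2 (visit(G)): cur=G back=2 fwd=0
After 3 (visit(R)): cur=R back=3 fwd=0
After 4 (visit(Y)): cur=Y back=4 fwd=0
After 5 (back): cur=R back=3 fwd=1
After 6 (back): cur=G back=2 fwd=2

Answer: yes yes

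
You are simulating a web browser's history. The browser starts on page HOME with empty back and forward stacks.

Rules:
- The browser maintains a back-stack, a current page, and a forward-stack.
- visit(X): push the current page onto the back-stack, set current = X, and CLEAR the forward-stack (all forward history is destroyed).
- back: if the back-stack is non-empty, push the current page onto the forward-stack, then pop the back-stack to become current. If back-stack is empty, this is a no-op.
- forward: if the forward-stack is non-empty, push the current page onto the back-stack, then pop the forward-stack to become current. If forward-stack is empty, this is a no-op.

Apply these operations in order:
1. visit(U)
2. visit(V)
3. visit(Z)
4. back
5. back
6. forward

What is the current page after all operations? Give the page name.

After 1 (visit(U)): cur=U back=1 fwd=0
After 2 (visit(V)): cur=V back=2 fwd=0
After 3 (visit(Z)): cur=Z back=3 fwd=0
After 4 (back): cur=V back=2 fwd=1
After 5 (back): cur=U back=1 fwd=2
After 6 (forward): cur=V back=2 fwd=1

Answer: V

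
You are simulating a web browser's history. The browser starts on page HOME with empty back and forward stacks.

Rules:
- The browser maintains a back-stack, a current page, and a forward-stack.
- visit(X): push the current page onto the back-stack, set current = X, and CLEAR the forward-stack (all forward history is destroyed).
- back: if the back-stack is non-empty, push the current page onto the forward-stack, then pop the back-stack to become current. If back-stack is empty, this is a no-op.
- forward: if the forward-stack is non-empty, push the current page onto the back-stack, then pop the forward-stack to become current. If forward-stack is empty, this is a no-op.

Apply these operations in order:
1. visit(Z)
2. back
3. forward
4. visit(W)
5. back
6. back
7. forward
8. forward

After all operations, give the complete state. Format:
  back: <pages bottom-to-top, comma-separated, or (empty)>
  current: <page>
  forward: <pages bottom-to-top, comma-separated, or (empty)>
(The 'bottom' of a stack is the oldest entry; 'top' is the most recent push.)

Answer: back: HOME,Z
current: W
forward: (empty)

Derivation:
After 1 (visit(Z)): cur=Z back=1 fwd=0
After 2 (back): cur=HOME back=0 fwd=1
After 3 (forward): cur=Z back=1 fwd=0
After 4 (visit(W)): cur=W back=2 fwd=0
After 5 (back): cur=Z back=1 fwd=1
After 6 (back): cur=HOME back=0 fwd=2
After 7 (forward): cur=Z back=1 fwd=1
After 8 (forward): cur=W back=2 fwd=0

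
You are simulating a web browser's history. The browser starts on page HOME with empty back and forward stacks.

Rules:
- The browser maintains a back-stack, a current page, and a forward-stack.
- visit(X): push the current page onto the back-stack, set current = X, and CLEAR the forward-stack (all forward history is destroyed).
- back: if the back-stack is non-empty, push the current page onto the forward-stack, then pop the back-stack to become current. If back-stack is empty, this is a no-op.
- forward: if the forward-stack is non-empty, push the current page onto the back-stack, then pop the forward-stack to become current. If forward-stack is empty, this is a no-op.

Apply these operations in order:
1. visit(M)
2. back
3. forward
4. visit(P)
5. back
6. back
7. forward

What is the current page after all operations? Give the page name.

Answer: M

Derivation:
After 1 (visit(M)): cur=M back=1 fwd=0
After 2 (back): cur=HOME back=0 fwd=1
After 3 (forward): cur=M back=1 fwd=0
After 4 (visit(P)): cur=P back=2 fwd=0
After 5 (back): cur=M back=1 fwd=1
After 6 (back): cur=HOME back=0 fwd=2
After 7 (forward): cur=M back=1 fwd=1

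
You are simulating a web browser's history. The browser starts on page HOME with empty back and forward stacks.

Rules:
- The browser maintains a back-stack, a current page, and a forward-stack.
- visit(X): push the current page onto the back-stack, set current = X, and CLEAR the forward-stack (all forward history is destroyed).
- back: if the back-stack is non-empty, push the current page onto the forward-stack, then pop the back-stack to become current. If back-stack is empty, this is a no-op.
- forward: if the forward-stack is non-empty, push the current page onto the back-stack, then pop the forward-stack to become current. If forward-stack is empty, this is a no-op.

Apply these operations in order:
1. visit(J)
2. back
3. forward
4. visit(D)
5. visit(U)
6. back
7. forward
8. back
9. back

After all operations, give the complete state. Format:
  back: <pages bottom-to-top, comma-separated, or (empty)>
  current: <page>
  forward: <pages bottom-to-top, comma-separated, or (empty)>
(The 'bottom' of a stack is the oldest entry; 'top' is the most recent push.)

After 1 (visit(J)): cur=J back=1 fwd=0
After 2 (back): cur=HOME back=0 fwd=1
After 3 (forward): cur=J back=1 fwd=0
After 4 (visit(D)): cur=D back=2 fwd=0
After 5 (visit(U)): cur=U back=3 fwd=0
After 6 (back): cur=D back=2 fwd=1
After 7 (forward): cur=U back=3 fwd=0
After 8 (back): cur=D back=2 fwd=1
After 9 (back): cur=J back=1 fwd=2

Answer: back: HOME
current: J
forward: U,D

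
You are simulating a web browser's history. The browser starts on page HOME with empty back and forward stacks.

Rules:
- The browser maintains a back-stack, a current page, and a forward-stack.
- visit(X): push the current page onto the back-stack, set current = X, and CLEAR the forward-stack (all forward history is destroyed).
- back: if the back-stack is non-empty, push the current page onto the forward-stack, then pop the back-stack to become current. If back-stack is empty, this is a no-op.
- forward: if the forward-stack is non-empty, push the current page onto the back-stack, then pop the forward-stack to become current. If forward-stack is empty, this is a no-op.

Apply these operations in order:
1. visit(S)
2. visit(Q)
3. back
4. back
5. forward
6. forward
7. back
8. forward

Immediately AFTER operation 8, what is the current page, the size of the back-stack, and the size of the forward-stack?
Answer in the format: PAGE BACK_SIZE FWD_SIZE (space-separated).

After 1 (visit(S)): cur=S back=1 fwd=0
After 2 (visit(Q)): cur=Q back=2 fwd=0
After 3 (back): cur=S back=1 fwd=1
After 4 (back): cur=HOME back=0 fwd=2
After 5 (forward): cur=S back=1 fwd=1
After 6 (forward): cur=Q back=2 fwd=0
After 7 (back): cur=S back=1 fwd=1
After 8 (forward): cur=Q back=2 fwd=0

Q 2 0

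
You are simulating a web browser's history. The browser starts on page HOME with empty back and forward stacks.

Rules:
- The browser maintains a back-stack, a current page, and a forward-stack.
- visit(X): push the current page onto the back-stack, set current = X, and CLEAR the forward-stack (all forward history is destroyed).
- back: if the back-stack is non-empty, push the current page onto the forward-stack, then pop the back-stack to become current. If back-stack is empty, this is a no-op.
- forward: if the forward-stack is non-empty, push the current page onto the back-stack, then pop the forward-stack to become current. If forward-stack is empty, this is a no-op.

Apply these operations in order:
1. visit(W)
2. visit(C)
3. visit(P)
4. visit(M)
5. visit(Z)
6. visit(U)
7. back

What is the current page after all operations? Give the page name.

After 1 (visit(W)): cur=W back=1 fwd=0
After 2 (visit(C)): cur=C back=2 fwd=0
After 3 (visit(P)): cur=P back=3 fwd=0
After 4 (visit(M)): cur=M back=4 fwd=0
After 5 (visit(Z)): cur=Z back=5 fwd=0
After 6 (visit(U)): cur=U back=6 fwd=0
After 7 (back): cur=Z back=5 fwd=1

Answer: Z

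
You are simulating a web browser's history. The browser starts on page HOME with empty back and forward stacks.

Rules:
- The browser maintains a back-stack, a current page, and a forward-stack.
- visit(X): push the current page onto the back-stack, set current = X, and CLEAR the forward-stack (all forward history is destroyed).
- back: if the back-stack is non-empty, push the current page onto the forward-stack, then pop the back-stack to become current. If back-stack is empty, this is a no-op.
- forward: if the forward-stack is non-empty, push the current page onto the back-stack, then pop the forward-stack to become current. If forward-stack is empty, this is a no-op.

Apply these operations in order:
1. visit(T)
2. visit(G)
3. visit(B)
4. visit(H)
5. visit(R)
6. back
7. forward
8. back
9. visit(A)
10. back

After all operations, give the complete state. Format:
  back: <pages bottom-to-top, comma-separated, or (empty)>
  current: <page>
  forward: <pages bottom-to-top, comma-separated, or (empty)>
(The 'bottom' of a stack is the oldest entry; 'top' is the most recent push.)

Answer: back: HOME,T,G,B
current: H
forward: A

Derivation:
After 1 (visit(T)): cur=T back=1 fwd=0
After 2 (visit(G)): cur=G back=2 fwd=0
After 3 (visit(B)): cur=B back=3 fwd=0
After 4 (visit(H)): cur=H back=4 fwd=0
After 5 (visit(R)): cur=R back=5 fwd=0
After 6 (back): cur=H back=4 fwd=1
After 7 (forward): cur=R back=5 fwd=0
After 8 (back): cur=H back=4 fwd=1
After 9 (visit(A)): cur=A back=5 fwd=0
After 10 (back): cur=H back=4 fwd=1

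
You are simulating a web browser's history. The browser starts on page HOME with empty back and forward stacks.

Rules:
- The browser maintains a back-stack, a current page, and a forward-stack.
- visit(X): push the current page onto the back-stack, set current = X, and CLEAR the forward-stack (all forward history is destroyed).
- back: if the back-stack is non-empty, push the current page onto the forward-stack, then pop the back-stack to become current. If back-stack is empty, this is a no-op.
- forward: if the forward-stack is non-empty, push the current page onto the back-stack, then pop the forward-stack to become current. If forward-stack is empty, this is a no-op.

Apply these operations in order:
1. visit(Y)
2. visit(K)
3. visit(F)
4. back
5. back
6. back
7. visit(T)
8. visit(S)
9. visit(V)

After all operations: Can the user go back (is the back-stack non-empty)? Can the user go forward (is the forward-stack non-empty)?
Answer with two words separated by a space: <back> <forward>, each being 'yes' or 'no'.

Answer: yes no

Derivation:
After 1 (visit(Y)): cur=Y back=1 fwd=0
After 2 (visit(K)): cur=K back=2 fwd=0
After 3 (visit(F)): cur=F back=3 fwd=0
After 4 (back): cur=K back=2 fwd=1
After 5 (back): cur=Y back=1 fwd=2
After 6 (back): cur=HOME back=0 fwd=3
After 7 (visit(T)): cur=T back=1 fwd=0
After 8 (visit(S)): cur=S back=2 fwd=0
After 9 (visit(V)): cur=V back=3 fwd=0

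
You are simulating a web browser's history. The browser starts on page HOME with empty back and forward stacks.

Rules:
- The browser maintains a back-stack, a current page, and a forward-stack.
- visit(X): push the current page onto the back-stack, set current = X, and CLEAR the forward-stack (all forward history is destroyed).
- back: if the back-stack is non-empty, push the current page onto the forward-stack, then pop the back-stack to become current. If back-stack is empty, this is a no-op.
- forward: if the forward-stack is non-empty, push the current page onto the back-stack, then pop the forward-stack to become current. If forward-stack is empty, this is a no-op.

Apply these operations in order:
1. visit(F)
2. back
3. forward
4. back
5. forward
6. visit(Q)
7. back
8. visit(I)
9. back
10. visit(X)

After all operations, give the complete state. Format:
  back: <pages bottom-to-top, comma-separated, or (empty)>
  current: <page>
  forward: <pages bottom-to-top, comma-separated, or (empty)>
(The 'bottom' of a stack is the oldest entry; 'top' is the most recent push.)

Answer: back: HOME,F
current: X
forward: (empty)

Derivation:
After 1 (visit(F)): cur=F back=1 fwd=0
After 2 (back): cur=HOME back=0 fwd=1
After 3 (forward): cur=F back=1 fwd=0
After 4 (back): cur=HOME back=0 fwd=1
After 5 (forward): cur=F back=1 fwd=0
After 6 (visit(Q)): cur=Q back=2 fwd=0
After 7 (back): cur=F back=1 fwd=1
After 8 (visit(I)): cur=I back=2 fwd=0
After 9 (back): cur=F back=1 fwd=1
After 10 (visit(X)): cur=X back=2 fwd=0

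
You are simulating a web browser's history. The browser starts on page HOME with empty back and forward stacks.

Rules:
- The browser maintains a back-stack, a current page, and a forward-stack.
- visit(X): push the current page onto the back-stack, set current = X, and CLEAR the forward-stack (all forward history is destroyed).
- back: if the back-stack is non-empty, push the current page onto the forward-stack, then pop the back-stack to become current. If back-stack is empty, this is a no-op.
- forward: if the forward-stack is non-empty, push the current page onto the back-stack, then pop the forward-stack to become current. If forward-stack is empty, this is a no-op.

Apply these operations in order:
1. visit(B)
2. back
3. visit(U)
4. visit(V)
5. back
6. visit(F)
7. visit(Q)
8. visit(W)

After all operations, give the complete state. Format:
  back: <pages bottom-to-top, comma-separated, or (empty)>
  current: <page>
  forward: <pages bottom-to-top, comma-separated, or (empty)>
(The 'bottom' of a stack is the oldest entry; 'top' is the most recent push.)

After 1 (visit(B)): cur=B back=1 fwd=0
After 2 (back): cur=HOME back=0 fwd=1
After 3 (visit(U)): cur=U back=1 fwd=0
After 4 (visit(V)): cur=V back=2 fwd=0
After 5 (back): cur=U back=1 fwd=1
After 6 (visit(F)): cur=F back=2 fwd=0
After 7 (visit(Q)): cur=Q back=3 fwd=0
After 8 (visit(W)): cur=W back=4 fwd=0

Answer: back: HOME,U,F,Q
current: W
forward: (empty)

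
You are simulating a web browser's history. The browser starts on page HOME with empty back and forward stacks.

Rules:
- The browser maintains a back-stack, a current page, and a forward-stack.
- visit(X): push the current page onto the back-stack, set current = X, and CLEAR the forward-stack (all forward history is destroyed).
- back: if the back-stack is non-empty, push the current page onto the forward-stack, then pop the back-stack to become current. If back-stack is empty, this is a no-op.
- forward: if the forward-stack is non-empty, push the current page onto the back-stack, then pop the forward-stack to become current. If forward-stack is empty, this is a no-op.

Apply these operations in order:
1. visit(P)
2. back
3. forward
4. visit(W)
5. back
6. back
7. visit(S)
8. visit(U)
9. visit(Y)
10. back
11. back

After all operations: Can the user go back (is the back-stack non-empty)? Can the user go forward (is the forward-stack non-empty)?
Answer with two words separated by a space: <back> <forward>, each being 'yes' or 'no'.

Answer: yes yes

Derivation:
After 1 (visit(P)): cur=P back=1 fwd=0
After 2 (back): cur=HOME back=0 fwd=1
After 3 (forward): cur=P back=1 fwd=0
After 4 (visit(W)): cur=W back=2 fwd=0
After 5 (back): cur=P back=1 fwd=1
After 6 (back): cur=HOME back=0 fwd=2
After 7 (visit(S)): cur=S back=1 fwd=0
After 8 (visit(U)): cur=U back=2 fwd=0
After 9 (visit(Y)): cur=Y back=3 fwd=0
After 10 (back): cur=U back=2 fwd=1
After 11 (back): cur=S back=1 fwd=2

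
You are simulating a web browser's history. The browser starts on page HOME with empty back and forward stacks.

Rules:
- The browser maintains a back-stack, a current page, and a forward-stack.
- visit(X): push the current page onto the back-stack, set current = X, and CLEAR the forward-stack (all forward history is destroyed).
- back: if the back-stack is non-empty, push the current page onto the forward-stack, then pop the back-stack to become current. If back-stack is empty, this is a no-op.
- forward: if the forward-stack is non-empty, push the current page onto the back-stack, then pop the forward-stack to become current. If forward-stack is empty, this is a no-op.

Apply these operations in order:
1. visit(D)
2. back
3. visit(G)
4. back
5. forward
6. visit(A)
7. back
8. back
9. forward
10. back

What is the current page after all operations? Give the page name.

After 1 (visit(D)): cur=D back=1 fwd=0
After 2 (back): cur=HOME back=0 fwd=1
After 3 (visit(G)): cur=G back=1 fwd=0
After 4 (back): cur=HOME back=0 fwd=1
After 5 (forward): cur=G back=1 fwd=0
After 6 (visit(A)): cur=A back=2 fwd=0
After 7 (back): cur=G back=1 fwd=1
After 8 (back): cur=HOME back=0 fwd=2
After 9 (forward): cur=G back=1 fwd=1
After 10 (back): cur=HOME back=0 fwd=2

Answer: HOME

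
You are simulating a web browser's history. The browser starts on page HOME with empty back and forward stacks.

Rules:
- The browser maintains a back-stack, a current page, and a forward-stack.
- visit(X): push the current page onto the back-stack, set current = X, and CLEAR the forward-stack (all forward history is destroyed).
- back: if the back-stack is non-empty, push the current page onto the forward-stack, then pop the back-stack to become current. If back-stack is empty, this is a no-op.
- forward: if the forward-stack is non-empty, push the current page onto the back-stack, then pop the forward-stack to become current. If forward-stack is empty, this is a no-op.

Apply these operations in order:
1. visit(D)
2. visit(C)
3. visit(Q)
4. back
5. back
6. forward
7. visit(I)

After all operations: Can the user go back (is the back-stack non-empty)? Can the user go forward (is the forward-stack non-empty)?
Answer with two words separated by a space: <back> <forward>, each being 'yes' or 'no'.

Answer: yes no

Derivation:
After 1 (visit(D)): cur=D back=1 fwd=0
After 2 (visit(C)): cur=C back=2 fwd=0
After 3 (visit(Q)): cur=Q back=3 fwd=0
After 4 (back): cur=C back=2 fwd=1
After 5 (back): cur=D back=1 fwd=2
After 6 (forward): cur=C back=2 fwd=1
After 7 (visit(I)): cur=I back=3 fwd=0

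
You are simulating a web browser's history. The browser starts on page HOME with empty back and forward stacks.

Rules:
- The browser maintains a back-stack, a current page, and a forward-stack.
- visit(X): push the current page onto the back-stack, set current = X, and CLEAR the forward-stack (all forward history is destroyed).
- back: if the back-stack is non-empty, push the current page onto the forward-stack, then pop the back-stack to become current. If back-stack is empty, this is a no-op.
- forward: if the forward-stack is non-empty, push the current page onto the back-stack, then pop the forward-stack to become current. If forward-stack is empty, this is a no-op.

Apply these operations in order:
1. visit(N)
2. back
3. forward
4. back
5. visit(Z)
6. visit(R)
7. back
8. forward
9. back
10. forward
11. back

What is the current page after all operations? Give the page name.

Answer: Z

Derivation:
After 1 (visit(N)): cur=N back=1 fwd=0
After 2 (back): cur=HOME back=0 fwd=1
After 3 (forward): cur=N back=1 fwd=0
After 4 (back): cur=HOME back=0 fwd=1
After 5 (visit(Z)): cur=Z back=1 fwd=0
After 6 (visit(R)): cur=R back=2 fwd=0
After 7 (back): cur=Z back=1 fwd=1
After 8 (forward): cur=R back=2 fwd=0
After 9 (back): cur=Z back=1 fwd=1
After 10 (forward): cur=R back=2 fwd=0
After 11 (back): cur=Z back=1 fwd=1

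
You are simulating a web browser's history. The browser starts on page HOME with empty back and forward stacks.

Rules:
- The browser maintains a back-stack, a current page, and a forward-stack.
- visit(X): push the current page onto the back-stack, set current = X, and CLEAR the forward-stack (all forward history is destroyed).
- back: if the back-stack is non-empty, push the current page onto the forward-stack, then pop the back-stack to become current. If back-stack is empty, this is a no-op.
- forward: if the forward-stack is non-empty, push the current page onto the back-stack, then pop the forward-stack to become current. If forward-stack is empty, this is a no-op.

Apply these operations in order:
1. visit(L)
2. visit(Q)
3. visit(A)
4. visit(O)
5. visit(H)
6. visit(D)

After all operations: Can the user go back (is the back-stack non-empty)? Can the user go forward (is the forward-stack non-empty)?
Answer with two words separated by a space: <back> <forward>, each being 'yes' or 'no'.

Answer: yes no

Derivation:
After 1 (visit(L)): cur=L back=1 fwd=0
After 2 (visit(Q)): cur=Q back=2 fwd=0
After 3 (visit(A)): cur=A back=3 fwd=0
After 4 (visit(O)): cur=O back=4 fwd=0
After 5 (visit(H)): cur=H back=5 fwd=0
After 6 (visit(D)): cur=D back=6 fwd=0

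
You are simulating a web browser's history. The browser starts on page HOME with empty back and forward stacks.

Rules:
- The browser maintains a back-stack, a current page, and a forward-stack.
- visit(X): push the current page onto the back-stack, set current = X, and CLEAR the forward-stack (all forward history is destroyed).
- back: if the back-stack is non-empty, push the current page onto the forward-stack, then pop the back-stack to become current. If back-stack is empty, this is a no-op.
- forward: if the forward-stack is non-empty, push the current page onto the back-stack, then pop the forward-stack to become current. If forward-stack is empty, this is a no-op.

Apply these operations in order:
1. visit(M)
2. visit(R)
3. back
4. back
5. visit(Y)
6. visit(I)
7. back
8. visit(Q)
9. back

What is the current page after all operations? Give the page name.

After 1 (visit(M)): cur=M back=1 fwd=0
After 2 (visit(R)): cur=R back=2 fwd=0
After 3 (back): cur=M back=1 fwd=1
After 4 (back): cur=HOME back=0 fwd=2
After 5 (visit(Y)): cur=Y back=1 fwd=0
After 6 (visit(I)): cur=I back=2 fwd=0
After 7 (back): cur=Y back=1 fwd=1
After 8 (visit(Q)): cur=Q back=2 fwd=0
After 9 (back): cur=Y back=1 fwd=1

Answer: Y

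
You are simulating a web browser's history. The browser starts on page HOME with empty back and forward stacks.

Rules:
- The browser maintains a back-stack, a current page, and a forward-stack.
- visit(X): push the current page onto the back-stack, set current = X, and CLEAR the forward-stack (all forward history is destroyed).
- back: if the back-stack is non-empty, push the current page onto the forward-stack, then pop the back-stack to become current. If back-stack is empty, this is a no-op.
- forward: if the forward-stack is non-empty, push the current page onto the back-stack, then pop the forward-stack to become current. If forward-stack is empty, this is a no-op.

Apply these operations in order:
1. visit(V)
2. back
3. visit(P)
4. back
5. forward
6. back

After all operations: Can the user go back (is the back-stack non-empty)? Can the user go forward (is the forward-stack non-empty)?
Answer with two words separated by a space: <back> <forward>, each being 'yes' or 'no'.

After 1 (visit(V)): cur=V back=1 fwd=0
After 2 (back): cur=HOME back=0 fwd=1
After 3 (visit(P)): cur=P back=1 fwd=0
After 4 (back): cur=HOME back=0 fwd=1
After 5 (forward): cur=P back=1 fwd=0
After 6 (back): cur=HOME back=0 fwd=1

Answer: no yes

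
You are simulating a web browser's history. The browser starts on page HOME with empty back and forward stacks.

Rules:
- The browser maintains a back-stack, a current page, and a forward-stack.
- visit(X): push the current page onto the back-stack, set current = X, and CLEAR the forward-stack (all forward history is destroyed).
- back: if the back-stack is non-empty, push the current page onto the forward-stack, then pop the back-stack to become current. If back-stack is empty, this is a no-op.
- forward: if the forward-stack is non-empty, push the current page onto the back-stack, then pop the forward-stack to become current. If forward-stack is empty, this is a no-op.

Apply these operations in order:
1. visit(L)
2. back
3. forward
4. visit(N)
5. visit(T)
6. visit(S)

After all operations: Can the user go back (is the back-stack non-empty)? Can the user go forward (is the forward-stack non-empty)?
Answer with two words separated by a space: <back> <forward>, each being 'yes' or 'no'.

Answer: yes no

Derivation:
After 1 (visit(L)): cur=L back=1 fwd=0
After 2 (back): cur=HOME back=0 fwd=1
After 3 (forward): cur=L back=1 fwd=0
After 4 (visit(N)): cur=N back=2 fwd=0
After 5 (visit(T)): cur=T back=3 fwd=0
After 6 (visit(S)): cur=S back=4 fwd=0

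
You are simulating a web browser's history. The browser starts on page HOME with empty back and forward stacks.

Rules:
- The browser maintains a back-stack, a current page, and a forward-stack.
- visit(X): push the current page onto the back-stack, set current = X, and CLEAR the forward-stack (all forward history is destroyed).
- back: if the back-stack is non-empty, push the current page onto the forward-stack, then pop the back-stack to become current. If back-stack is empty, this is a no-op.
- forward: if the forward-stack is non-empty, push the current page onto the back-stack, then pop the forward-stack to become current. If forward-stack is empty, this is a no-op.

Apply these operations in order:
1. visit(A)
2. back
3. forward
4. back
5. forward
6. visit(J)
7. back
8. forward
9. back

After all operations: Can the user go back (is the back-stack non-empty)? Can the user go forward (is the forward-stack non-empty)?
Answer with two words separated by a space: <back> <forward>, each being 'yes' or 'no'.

Answer: yes yes

Derivation:
After 1 (visit(A)): cur=A back=1 fwd=0
After 2 (back): cur=HOME back=0 fwd=1
After 3 (forward): cur=A back=1 fwd=0
After 4 (back): cur=HOME back=0 fwd=1
After 5 (forward): cur=A back=1 fwd=0
After 6 (visit(J)): cur=J back=2 fwd=0
After 7 (back): cur=A back=1 fwd=1
After 8 (forward): cur=J back=2 fwd=0
After 9 (back): cur=A back=1 fwd=1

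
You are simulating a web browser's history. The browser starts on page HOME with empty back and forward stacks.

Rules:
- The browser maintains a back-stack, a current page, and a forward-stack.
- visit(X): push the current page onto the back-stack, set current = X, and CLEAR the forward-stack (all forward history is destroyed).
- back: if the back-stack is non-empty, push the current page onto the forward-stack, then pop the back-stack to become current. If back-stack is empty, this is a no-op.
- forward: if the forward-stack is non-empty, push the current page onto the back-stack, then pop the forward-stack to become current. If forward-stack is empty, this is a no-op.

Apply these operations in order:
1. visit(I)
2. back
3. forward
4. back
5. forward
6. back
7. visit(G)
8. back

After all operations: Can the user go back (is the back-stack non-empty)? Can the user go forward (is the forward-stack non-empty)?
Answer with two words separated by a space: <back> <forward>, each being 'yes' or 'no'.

After 1 (visit(I)): cur=I back=1 fwd=0
After 2 (back): cur=HOME back=0 fwd=1
After 3 (forward): cur=I back=1 fwd=0
After 4 (back): cur=HOME back=0 fwd=1
After 5 (forward): cur=I back=1 fwd=0
After 6 (back): cur=HOME back=0 fwd=1
After 7 (visit(G)): cur=G back=1 fwd=0
After 8 (back): cur=HOME back=0 fwd=1

Answer: no yes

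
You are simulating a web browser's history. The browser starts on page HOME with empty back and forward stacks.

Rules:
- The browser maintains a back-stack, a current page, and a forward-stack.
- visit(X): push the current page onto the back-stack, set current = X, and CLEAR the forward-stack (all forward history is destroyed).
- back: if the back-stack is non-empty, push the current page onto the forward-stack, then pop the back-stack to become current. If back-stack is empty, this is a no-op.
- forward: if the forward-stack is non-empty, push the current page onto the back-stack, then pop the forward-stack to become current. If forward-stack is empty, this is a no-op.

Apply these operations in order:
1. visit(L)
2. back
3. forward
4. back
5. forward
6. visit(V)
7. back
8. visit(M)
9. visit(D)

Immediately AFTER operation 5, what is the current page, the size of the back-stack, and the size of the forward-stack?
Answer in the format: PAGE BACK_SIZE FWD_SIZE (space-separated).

After 1 (visit(L)): cur=L back=1 fwd=0
After 2 (back): cur=HOME back=0 fwd=1
After 3 (forward): cur=L back=1 fwd=0
After 4 (back): cur=HOME back=0 fwd=1
After 5 (forward): cur=L back=1 fwd=0

L 1 0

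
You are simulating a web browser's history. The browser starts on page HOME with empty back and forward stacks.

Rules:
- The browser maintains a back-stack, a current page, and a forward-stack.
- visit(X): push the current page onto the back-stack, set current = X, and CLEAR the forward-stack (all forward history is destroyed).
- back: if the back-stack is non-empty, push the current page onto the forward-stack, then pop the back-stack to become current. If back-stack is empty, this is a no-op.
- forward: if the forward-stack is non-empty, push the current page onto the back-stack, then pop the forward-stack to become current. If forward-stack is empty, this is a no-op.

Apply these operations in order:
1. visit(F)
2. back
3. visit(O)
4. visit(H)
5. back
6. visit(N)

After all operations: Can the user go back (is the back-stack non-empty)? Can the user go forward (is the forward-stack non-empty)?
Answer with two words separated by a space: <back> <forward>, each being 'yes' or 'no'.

After 1 (visit(F)): cur=F back=1 fwd=0
After 2 (back): cur=HOME back=0 fwd=1
After 3 (visit(O)): cur=O back=1 fwd=0
After 4 (visit(H)): cur=H back=2 fwd=0
After 5 (back): cur=O back=1 fwd=1
After 6 (visit(N)): cur=N back=2 fwd=0

Answer: yes no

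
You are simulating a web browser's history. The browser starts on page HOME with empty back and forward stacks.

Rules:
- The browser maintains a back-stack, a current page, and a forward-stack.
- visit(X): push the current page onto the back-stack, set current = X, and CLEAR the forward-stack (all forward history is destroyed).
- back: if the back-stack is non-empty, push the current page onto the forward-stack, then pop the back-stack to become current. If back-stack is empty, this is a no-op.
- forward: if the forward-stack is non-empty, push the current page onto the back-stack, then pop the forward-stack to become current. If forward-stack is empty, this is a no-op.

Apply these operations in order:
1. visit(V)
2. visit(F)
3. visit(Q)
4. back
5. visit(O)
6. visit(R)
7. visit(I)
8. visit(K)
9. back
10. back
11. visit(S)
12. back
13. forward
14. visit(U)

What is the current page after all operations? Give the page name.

Answer: U

Derivation:
After 1 (visit(V)): cur=V back=1 fwd=0
After 2 (visit(F)): cur=F back=2 fwd=0
After 3 (visit(Q)): cur=Q back=3 fwd=0
After 4 (back): cur=F back=2 fwd=1
After 5 (visit(O)): cur=O back=3 fwd=0
After 6 (visit(R)): cur=R back=4 fwd=0
After 7 (visit(I)): cur=I back=5 fwd=0
After 8 (visit(K)): cur=K back=6 fwd=0
After 9 (back): cur=I back=5 fwd=1
After 10 (back): cur=R back=4 fwd=2
After 11 (visit(S)): cur=S back=5 fwd=0
After 12 (back): cur=R back=4 fwd=1
After 13 (forward): cur=S back=5 fwd=0
After 14 (visit(U)): cur=U back=6 fwd=0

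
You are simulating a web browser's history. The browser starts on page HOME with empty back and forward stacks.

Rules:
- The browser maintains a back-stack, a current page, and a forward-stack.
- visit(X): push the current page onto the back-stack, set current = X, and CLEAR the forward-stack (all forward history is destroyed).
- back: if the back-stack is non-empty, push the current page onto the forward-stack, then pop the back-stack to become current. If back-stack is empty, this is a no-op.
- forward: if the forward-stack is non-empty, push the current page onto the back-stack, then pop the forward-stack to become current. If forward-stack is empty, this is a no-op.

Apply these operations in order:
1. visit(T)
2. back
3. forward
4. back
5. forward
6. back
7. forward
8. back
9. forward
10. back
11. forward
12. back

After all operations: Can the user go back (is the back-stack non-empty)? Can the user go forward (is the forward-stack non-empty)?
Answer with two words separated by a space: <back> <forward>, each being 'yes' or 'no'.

After 1 (visit(T)): cur=T back=1 fwd=0
After 2 (back): cur=HOME back=0 fwd=1
After 3 (forward): cur=T back=1 fwd=0
After 4 (back): cur=HOME back=0 fwd=1
After 5 (forward): cur=T back=1 fwd=0
After 6 (back): cur=HOME back=0 fwd=1
After 7 (forward): cur=T back=1 fwd=0
After 8 (back): cur=HOME back=0 fwd=1
After 9 (forward): cur=T back=1 fwd=0
After 10 (back): cur=HOME back=0 fwd=1
After 11 (forward): cur=T back=1 fwd=0
After 12 (back): cur=HOME back=0 fwd=1

Answer: no yes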